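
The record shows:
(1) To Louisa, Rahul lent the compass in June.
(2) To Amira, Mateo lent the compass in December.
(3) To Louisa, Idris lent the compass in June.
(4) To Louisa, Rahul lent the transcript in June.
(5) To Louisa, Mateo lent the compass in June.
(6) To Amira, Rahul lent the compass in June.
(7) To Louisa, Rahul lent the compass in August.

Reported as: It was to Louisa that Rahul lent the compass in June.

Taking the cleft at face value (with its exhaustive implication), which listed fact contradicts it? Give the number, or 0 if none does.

6

Focus of the cleft: "Louisa" (the recipient). Presupposed background: agent = Rahul, thing = the compass, setting = in June.
Exhaustivity: Louisa is the only recipient satisfying that background.
Fact (6) shares the background but with recipient = Amira; exhaustivity is violated.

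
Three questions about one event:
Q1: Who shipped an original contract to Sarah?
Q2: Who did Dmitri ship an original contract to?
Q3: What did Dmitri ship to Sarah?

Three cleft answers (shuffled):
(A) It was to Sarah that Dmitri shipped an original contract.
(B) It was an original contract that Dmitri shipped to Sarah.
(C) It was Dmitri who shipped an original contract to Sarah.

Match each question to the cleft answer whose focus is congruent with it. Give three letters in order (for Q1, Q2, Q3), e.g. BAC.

Q1 asks about the subject (agent); cleft (C) focuses "Dmitri", which is the subject (agent) — so Q1 → C.
Q2 asks about the recipient; cleft (A) focuses "to Sarah", which is the recipient — so Q2 → A.
Q3 asks about the direct object; cleft (B) focuses "an original contract", which is the direct object — so Q3 → B.
Mapping: Q1→C, Q2→A, Q3→B.

CAB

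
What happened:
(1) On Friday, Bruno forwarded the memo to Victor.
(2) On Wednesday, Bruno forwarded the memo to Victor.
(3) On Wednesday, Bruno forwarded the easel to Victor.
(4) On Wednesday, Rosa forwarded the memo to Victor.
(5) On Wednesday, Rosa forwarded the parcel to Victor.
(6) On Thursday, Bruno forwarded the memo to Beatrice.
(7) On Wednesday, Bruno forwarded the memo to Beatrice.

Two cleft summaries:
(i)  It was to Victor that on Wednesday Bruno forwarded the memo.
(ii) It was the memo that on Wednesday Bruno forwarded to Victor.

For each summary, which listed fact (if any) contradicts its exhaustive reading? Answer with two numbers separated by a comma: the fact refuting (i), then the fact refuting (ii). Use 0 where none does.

7, 3

Summary (i) focuses "Victor" (the recipient); background same agent, thing, setting (Bruno / the memo / on Wednesday). Fact (7) matches that background with recipient = Beatrice — refutes (i).
Summary (ii) focuses "the memo" (the thing); background same agent, recipient, setting (Bruno / Victor / on Wednesday). Fact (3) matches that background with thing = the easel — refutes (ii).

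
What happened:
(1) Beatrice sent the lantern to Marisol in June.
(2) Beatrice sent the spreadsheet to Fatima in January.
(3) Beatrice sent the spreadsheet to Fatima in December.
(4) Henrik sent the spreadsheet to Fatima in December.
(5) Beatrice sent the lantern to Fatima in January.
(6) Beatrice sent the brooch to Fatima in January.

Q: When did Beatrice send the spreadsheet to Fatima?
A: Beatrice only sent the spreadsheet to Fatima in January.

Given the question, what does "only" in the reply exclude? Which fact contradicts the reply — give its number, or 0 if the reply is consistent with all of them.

3

Answering "When did ...?" puts focus on the setting — here, "in January".
"Only" then excludes alternative settings while the background — same agent, thing, recipient (Beatrice / the spreadsheet / Fatima) — is held fixed.
Fact (3) shares the background with a different setting (in December) — counterexample.
(Fact (5) would refute a reading with focus on the thing — but that is not what the question asks.)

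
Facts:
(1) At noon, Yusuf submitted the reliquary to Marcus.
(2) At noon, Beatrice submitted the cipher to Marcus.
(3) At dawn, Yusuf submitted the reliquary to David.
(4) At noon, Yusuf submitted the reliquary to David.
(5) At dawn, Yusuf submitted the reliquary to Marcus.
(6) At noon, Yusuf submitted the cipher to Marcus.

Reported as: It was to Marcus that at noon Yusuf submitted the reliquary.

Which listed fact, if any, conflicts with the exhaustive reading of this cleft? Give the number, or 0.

4

The cleft puts "Marcus" in focus and presupposes the open proposition with Yusuf as agent and the reliquary as thing and at noon as setting.
The exhaustive reading says no other recipient fits that background.
Fact (4) shares the background but with recipient = David; exhaustivity is violated.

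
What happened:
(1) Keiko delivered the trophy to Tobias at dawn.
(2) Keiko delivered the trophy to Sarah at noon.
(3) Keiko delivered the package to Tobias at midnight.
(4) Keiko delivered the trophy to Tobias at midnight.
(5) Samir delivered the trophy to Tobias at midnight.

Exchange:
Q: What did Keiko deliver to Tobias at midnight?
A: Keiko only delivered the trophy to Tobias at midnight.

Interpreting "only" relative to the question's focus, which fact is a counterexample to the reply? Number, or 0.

Answering "What did ...?" puts focus on the thing — here, "the trophy".
So "only" ranges over things; the rest (agent = Keiko, recipient = Tobias, setting = at midnight) is presupposed.
Fact (3) shares the background with a different thing (the package) — counterexample.
(Fact (1) would refute a reading with focus on the setting — but that is not what the question asks.)

3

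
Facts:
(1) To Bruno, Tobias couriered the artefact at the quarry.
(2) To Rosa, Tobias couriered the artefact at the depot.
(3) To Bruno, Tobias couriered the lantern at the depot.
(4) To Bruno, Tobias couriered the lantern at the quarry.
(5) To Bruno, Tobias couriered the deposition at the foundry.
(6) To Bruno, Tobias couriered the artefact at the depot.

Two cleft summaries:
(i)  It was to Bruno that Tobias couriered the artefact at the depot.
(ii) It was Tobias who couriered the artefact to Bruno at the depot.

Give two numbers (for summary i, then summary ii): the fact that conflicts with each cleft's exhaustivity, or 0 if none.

(i): focus "Bruno". Looking for agent = Tobias, thing = the artefact, setting = at the depot with some other recipient — fact (2) has Rosa there. Refuted.
(ii): focus "Tobias". No fact shares thing = the artefact, recipient = Bruno, setting = at the depot with a different agent. 0.

2, 0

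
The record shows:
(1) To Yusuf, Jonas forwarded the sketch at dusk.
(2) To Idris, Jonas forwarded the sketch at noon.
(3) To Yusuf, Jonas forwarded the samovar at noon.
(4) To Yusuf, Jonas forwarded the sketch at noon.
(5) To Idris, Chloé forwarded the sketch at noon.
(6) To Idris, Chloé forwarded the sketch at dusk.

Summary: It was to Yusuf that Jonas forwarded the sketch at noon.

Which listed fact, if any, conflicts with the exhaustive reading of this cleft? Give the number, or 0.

Focus of the cleft: "Yusuf" (the recipient). Presupposed background: Jonas as agent and the sketch as thing and at noon as setting.
Exhaustivity: Yusuf is the only recipient satisfying that background.
Fact (2) shares the background but with recipient = Idris; exhaustivity is violated.

2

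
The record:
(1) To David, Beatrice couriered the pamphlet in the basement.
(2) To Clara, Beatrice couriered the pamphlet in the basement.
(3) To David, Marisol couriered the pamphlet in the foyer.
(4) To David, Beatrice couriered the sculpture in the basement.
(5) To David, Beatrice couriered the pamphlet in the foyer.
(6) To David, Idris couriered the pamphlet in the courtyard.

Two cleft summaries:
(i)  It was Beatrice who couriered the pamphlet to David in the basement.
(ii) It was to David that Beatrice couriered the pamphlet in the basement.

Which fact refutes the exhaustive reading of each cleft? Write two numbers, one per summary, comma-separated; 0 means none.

Summary (i) focuses "Beatrice" (the agent); background same thing, recipient, setting (the pamphlet / David / in the basement). No fact matches that background with a different agent, so 0.
Summary (ii) focuses "David" (the recipient); background same agent, thing, setting (Beatrice / the pamphlet / in the basement). Fact (2) matches that background with recipient = Clara — refutes (ii).

0, 2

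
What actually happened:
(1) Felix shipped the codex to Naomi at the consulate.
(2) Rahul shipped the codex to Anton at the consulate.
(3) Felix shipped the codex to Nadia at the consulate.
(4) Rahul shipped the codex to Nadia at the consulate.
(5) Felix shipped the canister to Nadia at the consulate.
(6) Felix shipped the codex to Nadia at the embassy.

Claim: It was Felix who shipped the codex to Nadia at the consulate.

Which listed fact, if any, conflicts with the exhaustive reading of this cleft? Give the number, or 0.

Focus of the cleft: "Felix" (the agent). Presupposed background: same thing, recipient, setting (the codex / Nadia / at the consulate).
Exhaustivity: Felix is the only agent satisfying that background.
Fact (4) shares the background but with agent = Rahul; exhaustivity is violated.

4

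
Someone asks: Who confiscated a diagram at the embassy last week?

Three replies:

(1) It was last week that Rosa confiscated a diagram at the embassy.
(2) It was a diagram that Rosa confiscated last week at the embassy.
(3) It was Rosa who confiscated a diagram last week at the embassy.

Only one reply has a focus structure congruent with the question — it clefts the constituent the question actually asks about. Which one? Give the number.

3

The question word "who" targets the subject (agent).
Option (1) clefts "last week" — the time, not what was asked.
Option (2) clefts "a diagram" — the direct object, not what was asked.
Option (3) clefts "Rosa" — that matches what the question asks about.
So the congruent reply is (3).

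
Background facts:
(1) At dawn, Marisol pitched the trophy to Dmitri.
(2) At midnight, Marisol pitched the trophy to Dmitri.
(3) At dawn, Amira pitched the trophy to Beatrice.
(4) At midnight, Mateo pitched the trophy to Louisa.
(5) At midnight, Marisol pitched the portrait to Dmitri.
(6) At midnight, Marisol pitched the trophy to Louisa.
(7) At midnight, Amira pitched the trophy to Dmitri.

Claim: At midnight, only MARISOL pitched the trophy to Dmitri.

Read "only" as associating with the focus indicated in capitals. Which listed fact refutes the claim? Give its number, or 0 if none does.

7

Focus (in capitals) is "Marisol" — the agent. "Only" excludes alternative agents while holding fixed same thing, recipient, setting (the trophy / Dmitri / at midnight).
Fact (7) shares the background but differs in agent (Amira) — a counterexample.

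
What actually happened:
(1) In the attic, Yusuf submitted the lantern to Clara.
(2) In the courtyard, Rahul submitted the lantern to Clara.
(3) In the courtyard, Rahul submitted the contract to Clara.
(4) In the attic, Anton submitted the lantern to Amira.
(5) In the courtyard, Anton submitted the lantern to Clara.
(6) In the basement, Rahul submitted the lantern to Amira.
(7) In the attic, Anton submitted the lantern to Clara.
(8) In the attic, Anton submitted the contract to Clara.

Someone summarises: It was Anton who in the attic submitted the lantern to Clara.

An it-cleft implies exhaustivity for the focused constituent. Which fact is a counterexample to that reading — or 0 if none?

1

The cleft puts "Anton" in focus and presupposes the open proposition with the lantern as thing and Clara as recipient and in the attic as setting.
The exhaustive reading says no other agent fits that background.
But fact (1) also has the lantern as thing and Clara as recipient and in the attic as setting, with agent = Yusuf — so the exhaustive reading fails.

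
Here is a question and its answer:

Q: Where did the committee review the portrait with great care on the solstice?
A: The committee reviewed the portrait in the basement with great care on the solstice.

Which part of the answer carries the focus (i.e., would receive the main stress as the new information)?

The wh-word "where" asks about the location.
In the answer, "the committee", "the portrait", "with great care" and "on the solstice" are given — repeated from the question.
The constituent filling the location gap is "in the basement"; that is the focus and would carry nuclear stress.

in the basement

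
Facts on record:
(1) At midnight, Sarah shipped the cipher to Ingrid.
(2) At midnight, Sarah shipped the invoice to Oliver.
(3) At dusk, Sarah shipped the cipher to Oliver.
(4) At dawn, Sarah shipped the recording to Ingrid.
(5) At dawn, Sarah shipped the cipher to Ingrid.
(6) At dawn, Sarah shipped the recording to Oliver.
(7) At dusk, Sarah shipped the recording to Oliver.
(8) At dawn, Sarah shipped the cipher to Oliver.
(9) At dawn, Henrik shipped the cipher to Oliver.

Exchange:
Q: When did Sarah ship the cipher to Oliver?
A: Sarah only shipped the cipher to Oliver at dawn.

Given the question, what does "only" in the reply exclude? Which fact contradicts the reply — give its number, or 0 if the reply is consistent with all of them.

3

The question "When did ...?" targets the setting, so in the reply the focus falls on "at dawn".
So "only" ranges over settings; the rest (same agent, thing, recipient (Sarah / the cipher / Oliver)) is presupposed.
Fact (3) shares the background with a different setting (at dusk) — counterexample.
(Fact (5) would refute a reading with focus on the recipient — but that is not what the question asks.)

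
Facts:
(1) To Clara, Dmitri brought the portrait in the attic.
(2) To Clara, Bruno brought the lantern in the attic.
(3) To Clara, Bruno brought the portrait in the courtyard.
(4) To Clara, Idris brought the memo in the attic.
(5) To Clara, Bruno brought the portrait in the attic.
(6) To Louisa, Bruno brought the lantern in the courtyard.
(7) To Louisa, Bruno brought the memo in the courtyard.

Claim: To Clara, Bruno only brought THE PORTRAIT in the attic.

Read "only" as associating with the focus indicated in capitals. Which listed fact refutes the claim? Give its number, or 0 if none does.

2

The capitals mark "the portrait" as focus. So "only" rules out other things, with the rest (same agent, recipient, setting (Bruno / Clara / in the attic)) as background.
Fact (2) shares the background but differs in thing (the lantern) — a counterexample.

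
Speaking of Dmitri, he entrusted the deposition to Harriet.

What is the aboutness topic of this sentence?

The construction explicitly marks "Dmitri" as what the sentence is about — the topic.
The remainder of the clause is the comment (what is said about the topic).

Dmitri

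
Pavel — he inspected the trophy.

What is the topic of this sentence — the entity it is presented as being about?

The construction explicitly marks "Pavel" as what the sentence is about — the topic.
The remainder of the clause is the comment (what is said about the topic).

Pavel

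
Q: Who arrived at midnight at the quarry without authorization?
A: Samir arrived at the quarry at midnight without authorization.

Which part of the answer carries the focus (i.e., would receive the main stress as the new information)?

The wh-word "who" asks about the subject (agent).
In the answer, "at the quarry", "at midnight" and "without authorization" are given — repeated from the question.
The constituent filling the subject (agent) gap is "Samir"; that is the focus and would carry nuclear stress.

Samir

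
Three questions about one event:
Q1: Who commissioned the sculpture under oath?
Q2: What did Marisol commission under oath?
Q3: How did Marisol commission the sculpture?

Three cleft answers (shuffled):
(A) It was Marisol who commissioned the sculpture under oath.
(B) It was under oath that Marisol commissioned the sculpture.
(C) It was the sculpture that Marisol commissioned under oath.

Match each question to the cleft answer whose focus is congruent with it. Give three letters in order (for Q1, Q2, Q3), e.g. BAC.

ACB

Q1 asks about the subject (agent); cleft (A) focuses "Marisol", which is the subject (agent) — so Q1 → A.
Q2 asks about the direct object; cleft (C) focuses "the sculpture", which is the direct object — so Q2 → C.
Q3 asks about the manner; cleft (B) focuses "under oath", which is the manner — so Q3 → B.
Mapping: Q1→A, Q2→C, Q3→B.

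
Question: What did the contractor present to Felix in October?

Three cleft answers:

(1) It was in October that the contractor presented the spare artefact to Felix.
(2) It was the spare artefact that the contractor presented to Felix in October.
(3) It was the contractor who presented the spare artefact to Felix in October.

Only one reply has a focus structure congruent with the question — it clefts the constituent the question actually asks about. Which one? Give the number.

The question word "what" targets the direct object.
Option (1) clefts "in October" — the time, not what was asked.
Option (2) clefts "the spare artefact" — that matches what the question asks about.
Option (3) clefts "the contractor" — the subject (agent), not what was asked.
So the congruent reply is (2).

2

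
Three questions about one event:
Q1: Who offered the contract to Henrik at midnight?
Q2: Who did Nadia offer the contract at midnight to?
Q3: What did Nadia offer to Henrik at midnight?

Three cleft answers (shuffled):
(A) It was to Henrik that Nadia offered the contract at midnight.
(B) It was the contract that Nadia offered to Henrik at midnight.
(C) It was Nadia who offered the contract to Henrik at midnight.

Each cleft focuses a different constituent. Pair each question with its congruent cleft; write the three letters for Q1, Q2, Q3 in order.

Q1 asks about the subject (agent); cleft (C) focuses "Nadia", which is the subject (agent) — so Q1 → C.
Q2 asks about the recipient; cleft (A) focuses "to Henrik", which is the recipient — so Q2 → A.
Q3 asks about the direct object; cleft (B) focuses "the contract", which is the direct object — so Q3 → B.
Mapping: Q1→C, Q2→A, Q3→B.

CAB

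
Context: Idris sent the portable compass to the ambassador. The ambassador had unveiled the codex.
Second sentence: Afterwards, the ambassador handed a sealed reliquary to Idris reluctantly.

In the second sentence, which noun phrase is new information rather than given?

a sealed reliquary

"the ambassador" and "Idris" in the second sentence are given — already mentioned in the context.
"a sealed reliquary" has no antecedent in the context; it is discourse-new (the indefinite article also signals a new referent).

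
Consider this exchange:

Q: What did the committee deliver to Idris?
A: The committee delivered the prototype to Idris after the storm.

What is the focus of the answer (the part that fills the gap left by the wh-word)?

the prototype

The wh-word "what" asks about the direct object.
In the answer, "the committee" and "to Idris" are given — repeated from the question.
"after the storm" is also new, but it specifies the time, which is not what the question asks about — so it is not the focus.
The constituent filling the direct object gap is "the prototype"; that is the focus.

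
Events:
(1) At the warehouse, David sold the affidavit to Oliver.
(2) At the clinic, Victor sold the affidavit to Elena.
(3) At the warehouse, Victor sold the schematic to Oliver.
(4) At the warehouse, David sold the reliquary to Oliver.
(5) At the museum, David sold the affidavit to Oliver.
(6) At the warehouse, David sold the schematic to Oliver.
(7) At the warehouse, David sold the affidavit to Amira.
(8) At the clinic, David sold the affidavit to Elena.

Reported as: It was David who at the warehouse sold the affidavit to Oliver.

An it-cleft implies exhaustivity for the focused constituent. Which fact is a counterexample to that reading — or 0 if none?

0

Focus of the cleft: "David" (the agent). Presupposed background: thing = the affidavit, recipient = Oliver, setting = at the warehouse.
The exhaustive reading says no other agent fits that background.
No listed fact matches the background with a different agent. Exhaustivity holds.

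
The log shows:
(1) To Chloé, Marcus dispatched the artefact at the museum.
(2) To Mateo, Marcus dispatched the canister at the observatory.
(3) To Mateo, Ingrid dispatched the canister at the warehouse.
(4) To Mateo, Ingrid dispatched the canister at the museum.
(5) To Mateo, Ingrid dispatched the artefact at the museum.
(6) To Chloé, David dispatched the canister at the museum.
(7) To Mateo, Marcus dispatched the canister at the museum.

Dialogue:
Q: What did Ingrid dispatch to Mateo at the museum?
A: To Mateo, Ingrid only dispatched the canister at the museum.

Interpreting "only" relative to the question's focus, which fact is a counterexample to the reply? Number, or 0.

The question "What did ...?" targets the thing, so in the reply the focus falls on "the canister".
So "only" ranges over things; the rest (agent = Ingrid, recipient = Mateo, setting = at the museum) is presupposed.
Fact (5) shares the background with a different thing (the artefact) — counterexample.
(Fact (3) would refute a reading with focus on the setting — but that is not what the question asks.)

5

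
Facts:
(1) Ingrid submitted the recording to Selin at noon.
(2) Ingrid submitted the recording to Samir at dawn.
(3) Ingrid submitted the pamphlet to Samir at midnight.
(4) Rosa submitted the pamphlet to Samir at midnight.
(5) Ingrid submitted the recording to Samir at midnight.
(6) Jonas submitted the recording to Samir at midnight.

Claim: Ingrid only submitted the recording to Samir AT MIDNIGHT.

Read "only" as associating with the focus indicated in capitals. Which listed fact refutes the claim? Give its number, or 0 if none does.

The capitals mark "at midnight" as focus. So "only" rules out other settings, with the rest (Ingrid as agent and the recording as thing and Samir as recipient) as background.
Fact (2) matches on Ingrid as agent and the recording as thing and Samir as recipient, but has setting = at dawn instead. That refutes the claim.

2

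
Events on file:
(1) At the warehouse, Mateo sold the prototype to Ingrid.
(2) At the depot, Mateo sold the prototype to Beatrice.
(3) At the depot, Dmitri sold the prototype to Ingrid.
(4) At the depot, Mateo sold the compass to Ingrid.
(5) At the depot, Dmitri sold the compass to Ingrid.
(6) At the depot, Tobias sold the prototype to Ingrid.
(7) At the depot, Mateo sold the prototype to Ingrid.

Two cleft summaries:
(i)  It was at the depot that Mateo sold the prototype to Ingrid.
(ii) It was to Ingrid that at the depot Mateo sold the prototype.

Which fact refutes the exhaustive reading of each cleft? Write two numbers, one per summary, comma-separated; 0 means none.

Summary (i) focuses "at the depot" (the setting); background Mateo as agent and the prototype as thing and Ingrid as recipient. Fact (1) matches that background with setting = at the warehouse — refutes (i).
Summary (ii) focuses "Ingrid" (the recipient); background Mateo as agent and the prototype as thing and at the depot as setting. Fact (2) matches that background with recipient = Beatrice — refutes (ii).

1, 2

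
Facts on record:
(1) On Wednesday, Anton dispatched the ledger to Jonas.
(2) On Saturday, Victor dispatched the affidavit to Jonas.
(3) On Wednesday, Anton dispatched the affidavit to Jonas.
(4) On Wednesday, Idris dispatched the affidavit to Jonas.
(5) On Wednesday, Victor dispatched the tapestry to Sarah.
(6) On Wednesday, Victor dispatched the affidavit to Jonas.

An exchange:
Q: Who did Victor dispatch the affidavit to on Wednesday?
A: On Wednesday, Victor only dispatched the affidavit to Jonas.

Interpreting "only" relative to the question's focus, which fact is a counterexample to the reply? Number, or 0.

0

Answering "Who did ... to ...?" puts focus on the recipient — here, "Jonas".
So "only" ranges over recipients; the rest (same agent, thing, setting (Victor / the affidavit / on Wednesday)) is presupposed.
No listed fact shares that background with another recipient. Nothing contradicts the reply.
(Fact (2) would refute a reading with focus on the setting — but that is not what the question asks.)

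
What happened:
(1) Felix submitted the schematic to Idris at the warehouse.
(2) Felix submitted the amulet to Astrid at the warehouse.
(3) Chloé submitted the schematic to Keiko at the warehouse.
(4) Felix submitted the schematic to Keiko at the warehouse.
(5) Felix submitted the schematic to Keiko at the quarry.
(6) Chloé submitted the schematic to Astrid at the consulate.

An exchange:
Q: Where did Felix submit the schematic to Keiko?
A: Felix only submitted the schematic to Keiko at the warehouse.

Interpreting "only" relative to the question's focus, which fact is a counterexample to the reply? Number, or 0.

The question "Where did ...?" targets the setting, so in the reply the focus falls on "at the warehouse".
"Only" then excludes alternative settings while the background — Felix as agent and the schematic as thing and Keiko as recipient — is held fixed.
Fact (5) shares the background with a different setting (at the quarry) — counterexample.
(Fact (1) would refute a reading with focus on the recipient — but that is not what the question asks.)

5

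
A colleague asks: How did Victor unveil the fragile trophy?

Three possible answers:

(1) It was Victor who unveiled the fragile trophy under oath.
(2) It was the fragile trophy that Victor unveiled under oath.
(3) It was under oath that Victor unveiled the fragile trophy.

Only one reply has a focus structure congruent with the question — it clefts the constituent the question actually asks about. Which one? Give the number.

The question word "how" targets the manner.
Option (1) clefts "Victor" — the subject (agent), not what was asked.
Option (2) clefts "the fragile trophy" — the direct object, not what was asked.
Option (3) clefts "under oath" — that matches what the question asks about.
So the congruent reply is (3).

3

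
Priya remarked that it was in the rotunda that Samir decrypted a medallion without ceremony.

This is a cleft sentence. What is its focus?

in the rotunda

In an it-cleft "It was X that/who ...", the clefted constituent X is the focus; the that/who-clause expresses the presupposed open proposition.
Here the focus is "in the rotunda". The backgrounded (presupposed) material includes "Samir", "a medallion" and "without ceremony".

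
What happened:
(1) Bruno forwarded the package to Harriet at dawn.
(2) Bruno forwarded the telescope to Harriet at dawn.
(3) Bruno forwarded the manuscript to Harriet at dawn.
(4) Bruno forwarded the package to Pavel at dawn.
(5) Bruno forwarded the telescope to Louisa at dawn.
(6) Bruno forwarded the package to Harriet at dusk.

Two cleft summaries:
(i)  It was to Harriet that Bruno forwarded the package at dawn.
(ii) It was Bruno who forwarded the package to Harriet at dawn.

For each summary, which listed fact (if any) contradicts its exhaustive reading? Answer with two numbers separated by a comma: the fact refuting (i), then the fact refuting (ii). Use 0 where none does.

4, 0

(i): focus "Harriet". Looking for Bruno as agent and the package as thing and at dawn as setting with some other recipient — fact (4) has Pavel there. Refuted.
(ii): focus "Bruno". No fact shares the package as thing and Harriet as recipient and at dawn as setting with a different agent. 0.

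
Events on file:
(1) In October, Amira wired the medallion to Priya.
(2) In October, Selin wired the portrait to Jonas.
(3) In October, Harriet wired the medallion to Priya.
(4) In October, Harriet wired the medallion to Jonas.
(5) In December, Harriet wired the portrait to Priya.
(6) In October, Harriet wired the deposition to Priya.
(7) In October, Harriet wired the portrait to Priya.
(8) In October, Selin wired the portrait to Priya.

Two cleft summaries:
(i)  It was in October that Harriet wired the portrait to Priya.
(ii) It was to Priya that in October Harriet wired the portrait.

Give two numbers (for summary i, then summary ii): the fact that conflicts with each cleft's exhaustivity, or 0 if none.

5, 0

Summary (i) focuses "in October" (the setting); background agent = Harriet, thing = the portrait, recipient = Priya. Fact (5) matches that background with setting = in December — refutes (i).
Summary (ii) focuses "Priya" (the recipient); background agent = Harriet, thing = the portrait, setting = in October. No fact matches that background with a different recipient, so 0.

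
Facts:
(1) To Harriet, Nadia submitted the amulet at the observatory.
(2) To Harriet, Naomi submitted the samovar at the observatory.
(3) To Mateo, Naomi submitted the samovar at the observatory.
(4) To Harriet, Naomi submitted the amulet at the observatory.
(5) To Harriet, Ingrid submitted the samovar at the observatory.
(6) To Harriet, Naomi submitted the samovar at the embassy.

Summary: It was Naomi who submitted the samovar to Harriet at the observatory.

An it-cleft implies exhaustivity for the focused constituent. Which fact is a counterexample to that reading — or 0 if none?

Focus of the cleft: "Naomi" (the agent). Presupposed background: same thing, recipient, setting (the samovar / Harriet / at the observatory).
The exhaustive reading says no other agent fits that background.
But fact (5) also has same thing, recipient, setting (the samovar / Harriet / at the observatory), with agent = Ingrid — so the exhaustive reading fails.

5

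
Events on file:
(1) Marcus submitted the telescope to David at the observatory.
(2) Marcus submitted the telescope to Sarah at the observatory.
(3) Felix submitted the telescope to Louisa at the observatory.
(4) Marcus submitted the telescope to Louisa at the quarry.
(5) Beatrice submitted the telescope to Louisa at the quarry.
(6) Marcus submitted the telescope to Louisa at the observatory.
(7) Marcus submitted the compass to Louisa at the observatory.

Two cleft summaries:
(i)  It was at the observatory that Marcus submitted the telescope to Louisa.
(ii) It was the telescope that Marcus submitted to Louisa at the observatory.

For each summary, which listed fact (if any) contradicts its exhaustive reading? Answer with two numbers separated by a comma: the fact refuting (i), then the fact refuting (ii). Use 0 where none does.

4, 7

Summary (i) focuses "at the observatory" (the setting); background Marcus as agent and the telescope as thing and Louisa as recipient. Fact (4) matches that background with setting = at the quarry — refutes (i).
Summary (ii) focuses "the telescope" (the thing); background Marcus as agent and Louisa as recipient and at the observatory as setting. Fact (7) matches that background with thing = the compass — refutes (ii).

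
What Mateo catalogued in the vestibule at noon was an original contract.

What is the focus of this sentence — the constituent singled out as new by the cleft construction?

In a pseudo-cleft "What ... was X", the post-copular constituent X is the focus.
Here the focus is "an original contract". The backgrounded (presupposed) material includes "Mateo", "at noon" and "in the vestibule".

an original contract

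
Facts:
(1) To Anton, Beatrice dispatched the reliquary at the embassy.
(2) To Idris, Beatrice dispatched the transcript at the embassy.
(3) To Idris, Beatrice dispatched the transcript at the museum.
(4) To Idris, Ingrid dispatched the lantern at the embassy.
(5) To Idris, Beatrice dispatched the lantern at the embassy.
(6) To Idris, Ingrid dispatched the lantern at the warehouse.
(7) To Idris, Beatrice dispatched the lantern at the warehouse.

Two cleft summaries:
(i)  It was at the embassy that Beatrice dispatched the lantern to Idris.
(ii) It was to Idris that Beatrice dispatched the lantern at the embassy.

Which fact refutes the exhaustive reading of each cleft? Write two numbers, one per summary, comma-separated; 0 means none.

Summary (i) focuses "at the embassy" (the setting); background same agent, thing, recipient (Beatrice / the lantern / Idris). Fact (7) matches that background with setting = at the warehouse — refutes (i).
Summary (ii) focuses "Idris" (the recipient); background same agent, thing, setting (Beatrice / the lantern / at the embassy). No fact matches that background with a different recipient, so 0.

7, 0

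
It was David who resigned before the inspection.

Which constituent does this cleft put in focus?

David

In an it-cleft "It was X that/who ...", the clefted constituent X is the focus; the that/who-clause expresses the presupposed open proposition.
Here the focus is "David". The backgrounded (presupposed) material includes "before the inspection".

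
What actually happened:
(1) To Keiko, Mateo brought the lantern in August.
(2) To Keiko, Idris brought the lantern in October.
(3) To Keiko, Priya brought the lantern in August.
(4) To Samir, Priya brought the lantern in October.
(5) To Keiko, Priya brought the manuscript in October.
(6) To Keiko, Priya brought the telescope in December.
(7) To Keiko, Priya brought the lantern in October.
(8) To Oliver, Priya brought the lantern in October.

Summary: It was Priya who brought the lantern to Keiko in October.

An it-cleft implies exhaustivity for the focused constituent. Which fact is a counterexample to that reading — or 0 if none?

2

The cleft puts "Priya" in focus and presupposes the open proposition with thing = the lantern, recipient = Keiko, setting = in October.
Exhaustivity: Priya is the only agent satisfying that background.
But fact (2) also has thing = the lantern, recipient = Keiko, setting = in October, with agent = Idris — so the exhaustive reading fails.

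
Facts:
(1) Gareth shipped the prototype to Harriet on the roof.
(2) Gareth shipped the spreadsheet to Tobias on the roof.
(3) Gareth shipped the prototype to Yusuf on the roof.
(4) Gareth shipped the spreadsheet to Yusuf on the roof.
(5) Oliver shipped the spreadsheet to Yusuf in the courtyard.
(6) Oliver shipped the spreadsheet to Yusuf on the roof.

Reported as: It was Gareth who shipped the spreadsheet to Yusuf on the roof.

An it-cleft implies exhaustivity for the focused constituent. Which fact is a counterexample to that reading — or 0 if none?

The cleft puts "Gareth" in focus and presupposes the open proposition with same thing, recipient, setting (the spreadsheet / Yusuf / on the roof).
Exhaustivity: Gareth is the only agent satisfying that background.
Fact (6) shares the background but with agent = Oliver; exhaustivity is violated.

6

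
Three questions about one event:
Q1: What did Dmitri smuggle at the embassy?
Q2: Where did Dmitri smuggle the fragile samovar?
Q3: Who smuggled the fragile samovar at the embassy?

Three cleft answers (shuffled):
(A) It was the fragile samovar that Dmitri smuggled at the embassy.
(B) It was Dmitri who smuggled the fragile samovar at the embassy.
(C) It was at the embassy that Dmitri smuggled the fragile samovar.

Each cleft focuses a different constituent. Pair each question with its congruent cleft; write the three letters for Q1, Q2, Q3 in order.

ACB

Q1 asks about the direct object; cleft (A) focuses "the fragile samovar", which is the direct object — so Q1 → A.
Q2 asks about the location; cleft (C) focuses "at the embassy", which is the location — so Q2 → C.
Q3 asks about the subject (agent); cleft (B) focuses "Dmitri", which is the subject (agent) — so Q3 → B.
Mapping: Q1→A, Q2→C, Q3→B.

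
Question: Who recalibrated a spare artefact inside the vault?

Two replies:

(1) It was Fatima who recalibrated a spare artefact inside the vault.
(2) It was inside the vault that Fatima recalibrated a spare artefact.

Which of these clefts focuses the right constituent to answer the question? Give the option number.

The question word "who" targets the subject (agent).
Option (1) clefts "Fatima" — that matches what the question asks about.
Option (2) clefts "inside the vault" — the location, not what was asked.
So the congruent reply is (1).

1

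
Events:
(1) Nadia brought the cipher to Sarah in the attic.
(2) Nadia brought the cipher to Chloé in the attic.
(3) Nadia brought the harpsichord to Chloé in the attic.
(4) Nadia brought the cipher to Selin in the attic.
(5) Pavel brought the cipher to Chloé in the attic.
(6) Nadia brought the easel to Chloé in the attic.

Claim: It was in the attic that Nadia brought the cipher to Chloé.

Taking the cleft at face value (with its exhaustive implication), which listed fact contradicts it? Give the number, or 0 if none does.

0

Focus of the cleft: "in the attic" (the setting). Presupposed background: same agent, thing, recipient (Nadia / the cipher / Chloé).
The exhaustive reading says no other setting fits that background.
No listed fact matches the background with a different setting. Exhaustivity holds.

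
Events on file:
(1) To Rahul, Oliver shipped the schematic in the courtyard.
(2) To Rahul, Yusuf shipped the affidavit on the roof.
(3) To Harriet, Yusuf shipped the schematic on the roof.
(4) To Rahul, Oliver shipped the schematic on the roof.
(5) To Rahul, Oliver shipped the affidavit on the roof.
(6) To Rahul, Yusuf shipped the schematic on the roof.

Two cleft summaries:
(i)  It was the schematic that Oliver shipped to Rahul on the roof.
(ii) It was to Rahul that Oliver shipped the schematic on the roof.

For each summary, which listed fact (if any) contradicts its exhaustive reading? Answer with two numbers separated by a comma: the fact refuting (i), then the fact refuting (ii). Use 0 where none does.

5, 0

(i): focus "the schematic". Looking for same agent, recipient, setting (Oliver / Rahul / on the roof) with some other thing — fact (5) has the affidavit there. Refuted.
(ii): focus "Rahul". No fact shares same agent, thing, setting (Oliver / the schematic / on the roof) with a different recipient. 0.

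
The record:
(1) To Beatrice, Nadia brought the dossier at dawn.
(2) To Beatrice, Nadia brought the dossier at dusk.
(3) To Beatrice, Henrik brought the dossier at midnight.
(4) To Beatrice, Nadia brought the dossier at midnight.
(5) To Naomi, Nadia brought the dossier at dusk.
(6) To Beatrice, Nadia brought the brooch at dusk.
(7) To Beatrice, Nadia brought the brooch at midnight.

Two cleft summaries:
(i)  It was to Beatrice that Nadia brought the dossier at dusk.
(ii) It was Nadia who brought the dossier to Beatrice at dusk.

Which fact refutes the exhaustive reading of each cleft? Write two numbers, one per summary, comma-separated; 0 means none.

(i): focus "Beatrice". Looking for agent = Nadia, thing = the dossier, setting = at dusk with some other recipient — fact (5) has Naomi there. Refuted.
(ii): focus "Nadia". No fact shares thing = the dossier, recipient = Beatrice, setting = at dusk with a different agent. 0.

5, 0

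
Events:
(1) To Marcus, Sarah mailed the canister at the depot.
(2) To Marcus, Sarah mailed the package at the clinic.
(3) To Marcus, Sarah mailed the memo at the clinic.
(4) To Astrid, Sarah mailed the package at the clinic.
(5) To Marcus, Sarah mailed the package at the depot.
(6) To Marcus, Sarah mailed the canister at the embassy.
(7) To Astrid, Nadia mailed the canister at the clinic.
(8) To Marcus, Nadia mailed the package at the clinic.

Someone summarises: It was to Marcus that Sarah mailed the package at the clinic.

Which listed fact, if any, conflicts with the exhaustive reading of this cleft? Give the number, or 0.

The cleft puts "Marcus" in focus and presupposes the open proposition with same agent, thing, setting (Sarah / the package / at the clinic).
The exhaustive reading says no other recipient fits that background.
Fact (4) shares the background but with recipient = Astrid; exhaustivity is violated.

4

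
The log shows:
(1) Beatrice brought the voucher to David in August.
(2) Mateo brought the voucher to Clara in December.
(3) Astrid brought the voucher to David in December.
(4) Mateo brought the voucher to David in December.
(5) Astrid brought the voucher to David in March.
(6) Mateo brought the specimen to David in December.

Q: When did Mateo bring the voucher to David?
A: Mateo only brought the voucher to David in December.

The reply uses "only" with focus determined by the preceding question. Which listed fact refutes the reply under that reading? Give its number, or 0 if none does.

Answering "When did ...?" puts focus on the setting — here, "in December".
So "only" ranges over settings; the rest (same agent, thing, recipient (Mateo / the voucher / David)) is presupposed.
No listed fact shares that background with another setting. Nothing contradicts the reply.
(Fact (2) would refute a reading with focus on the recipient — but that is not what the question asks.)

0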